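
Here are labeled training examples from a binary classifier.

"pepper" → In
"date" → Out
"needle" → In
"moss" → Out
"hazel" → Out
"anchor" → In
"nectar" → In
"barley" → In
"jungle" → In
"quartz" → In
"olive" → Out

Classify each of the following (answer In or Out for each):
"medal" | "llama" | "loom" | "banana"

Out, Out, Out, In

One predicate separates the groups cleanly: length 6.
"medal": length 5 — does not satisfy this, so Out.
"llama": length 5 — does not satisfy this, so Out.
"loom": length 4 — does not satisfy this, so Out.
"banana": length 6 — meets the rule, so In.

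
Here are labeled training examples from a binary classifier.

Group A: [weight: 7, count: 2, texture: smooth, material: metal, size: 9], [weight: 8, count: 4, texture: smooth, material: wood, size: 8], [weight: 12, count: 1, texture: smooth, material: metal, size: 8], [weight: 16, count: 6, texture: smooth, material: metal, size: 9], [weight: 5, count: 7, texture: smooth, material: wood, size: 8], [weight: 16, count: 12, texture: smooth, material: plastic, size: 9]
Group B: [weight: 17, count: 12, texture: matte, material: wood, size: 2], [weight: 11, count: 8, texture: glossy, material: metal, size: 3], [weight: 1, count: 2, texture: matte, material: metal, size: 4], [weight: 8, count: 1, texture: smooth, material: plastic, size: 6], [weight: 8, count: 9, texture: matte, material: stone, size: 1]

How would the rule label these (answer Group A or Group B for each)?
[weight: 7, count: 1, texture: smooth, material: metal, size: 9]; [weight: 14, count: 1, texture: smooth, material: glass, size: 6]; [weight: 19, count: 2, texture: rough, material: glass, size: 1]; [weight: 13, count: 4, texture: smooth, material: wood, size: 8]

Group A, Group B, Group B, Group A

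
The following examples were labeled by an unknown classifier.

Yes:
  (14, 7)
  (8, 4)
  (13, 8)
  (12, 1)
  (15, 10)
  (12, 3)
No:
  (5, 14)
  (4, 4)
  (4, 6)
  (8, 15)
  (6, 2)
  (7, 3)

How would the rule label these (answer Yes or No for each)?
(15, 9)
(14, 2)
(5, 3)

Yes, Yes, No

The classifier is using: first > second AND sum ≥ 12.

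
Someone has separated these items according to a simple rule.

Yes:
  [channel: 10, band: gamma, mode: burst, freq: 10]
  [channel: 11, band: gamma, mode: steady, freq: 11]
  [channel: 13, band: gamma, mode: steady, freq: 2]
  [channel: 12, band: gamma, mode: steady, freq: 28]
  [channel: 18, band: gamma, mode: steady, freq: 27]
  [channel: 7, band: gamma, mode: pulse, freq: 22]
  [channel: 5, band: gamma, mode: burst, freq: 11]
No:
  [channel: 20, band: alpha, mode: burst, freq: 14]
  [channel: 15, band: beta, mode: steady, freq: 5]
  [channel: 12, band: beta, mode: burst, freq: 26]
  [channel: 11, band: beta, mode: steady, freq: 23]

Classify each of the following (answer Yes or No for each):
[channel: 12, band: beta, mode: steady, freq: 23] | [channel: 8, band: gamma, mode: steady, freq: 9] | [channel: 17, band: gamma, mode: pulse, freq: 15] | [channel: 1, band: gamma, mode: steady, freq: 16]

No, Yes, Yes, Yes

The common property of the 'Yes' items is: band is gamma. No 'No' item has it.
[channel: 12, band: beta, mode: steady, freq: 23]: band is beta — fails the rule, so No.
[channel: 8, band: gamma, mode: steady, freq: 9]: band is gamma — satisfies this, so Yes.
[channel: 17, band: gamma, mode: pulse, freq: 15]: band is gamma — satisfies this, so Yes.
[channel: 1, band: gamma, mode: steady, freq: 16]: band is gamma — satisfies this, so Yes.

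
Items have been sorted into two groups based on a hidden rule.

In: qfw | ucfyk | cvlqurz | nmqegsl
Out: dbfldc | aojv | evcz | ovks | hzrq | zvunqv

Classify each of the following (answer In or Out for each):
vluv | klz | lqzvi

Out, In, In

Every 'In' example satisfies: odd length. None of the 'Out' examples do.
Out: vluv, since length 4.
In: klz, since length 3.
In: lqzvi, since length 5.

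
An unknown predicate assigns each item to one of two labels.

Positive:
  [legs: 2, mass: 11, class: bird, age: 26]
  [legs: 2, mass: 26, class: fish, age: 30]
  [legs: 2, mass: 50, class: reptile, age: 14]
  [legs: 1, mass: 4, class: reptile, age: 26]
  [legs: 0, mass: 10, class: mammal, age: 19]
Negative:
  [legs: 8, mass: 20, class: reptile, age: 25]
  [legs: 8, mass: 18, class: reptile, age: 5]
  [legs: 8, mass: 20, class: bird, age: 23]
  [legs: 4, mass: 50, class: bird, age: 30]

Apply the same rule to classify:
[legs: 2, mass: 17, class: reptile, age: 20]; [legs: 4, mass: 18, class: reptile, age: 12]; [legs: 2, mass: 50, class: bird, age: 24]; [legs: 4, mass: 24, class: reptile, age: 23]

'Positive' ⟺ legs ≤ 2.
[legs: 2, mass: 17, class: reptile, age: 20]: Positive (legs = 2).
[legs: 4, mass: 18, class: reptile, age: 12]: Negative (legs = 4).
[legs: 2, mass: 50, class: bird, age: 24]: Positive (legs = 2).
[legs: 4, mass: 24, class: reptile, age: 23]: Negative (legs = 4).

Positive, Negative, Positive, Negative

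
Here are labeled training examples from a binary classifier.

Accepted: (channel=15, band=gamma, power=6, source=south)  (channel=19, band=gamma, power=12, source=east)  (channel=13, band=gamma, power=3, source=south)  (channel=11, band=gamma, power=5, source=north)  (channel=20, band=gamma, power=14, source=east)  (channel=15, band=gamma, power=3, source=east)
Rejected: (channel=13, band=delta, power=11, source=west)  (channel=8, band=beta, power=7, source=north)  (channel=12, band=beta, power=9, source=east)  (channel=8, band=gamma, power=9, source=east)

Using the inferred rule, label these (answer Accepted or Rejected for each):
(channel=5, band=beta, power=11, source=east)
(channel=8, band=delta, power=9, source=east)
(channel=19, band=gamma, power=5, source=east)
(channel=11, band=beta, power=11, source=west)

One predicate separates the groups cleanly: band is gamma AND channel ≥ 11.
(channel=5, band=beta, power=11, source=east): band is beta, channel = 5, doesn't match → Rejected. (channel=8, band=delta, power=9, source=east): band is delta, channel = 8, doesn't match → Rejected. (channel=19, band=gamma, power=5, source=east): band is gamma, channel = 19, has this property → Accepted. (channel=11, band=beta, power=11, source=west): band is beta, channel = 11, doesn't match → Rejected.

Rejected, Rejected, Accepted, Rejected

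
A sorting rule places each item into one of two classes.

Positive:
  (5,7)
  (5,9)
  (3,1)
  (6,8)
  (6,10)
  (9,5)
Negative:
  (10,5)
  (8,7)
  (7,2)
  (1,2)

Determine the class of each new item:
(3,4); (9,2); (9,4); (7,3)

The pattern is that an item is 'Positive' exactly when: sum is even.
(3,4): 3+4 = 7, lacks this property → Negative.
(9,2): 9+2 = 11, lacks this property → Negative.
(9,4): 9+4 = 13, lacks this property → Negative.
(7,3): 7+3 = 10, qualifies → Positive.

Negative, Negative, Negative, Positive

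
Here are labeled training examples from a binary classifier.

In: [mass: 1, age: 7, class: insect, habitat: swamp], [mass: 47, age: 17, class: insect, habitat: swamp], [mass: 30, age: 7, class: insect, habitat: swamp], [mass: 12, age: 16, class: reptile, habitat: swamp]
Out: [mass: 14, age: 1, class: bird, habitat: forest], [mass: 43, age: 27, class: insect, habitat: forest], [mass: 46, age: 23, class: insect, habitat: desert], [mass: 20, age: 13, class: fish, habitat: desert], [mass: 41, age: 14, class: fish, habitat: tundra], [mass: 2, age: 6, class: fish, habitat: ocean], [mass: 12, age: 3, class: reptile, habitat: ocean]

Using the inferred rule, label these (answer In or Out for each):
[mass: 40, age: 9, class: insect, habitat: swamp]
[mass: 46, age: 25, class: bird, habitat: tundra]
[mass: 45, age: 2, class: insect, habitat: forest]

In, Out, Out

The distinguishing property — habitat is swamp — holds for all the 'In' cases and none of the 'Out' cases.
[mass: 40, age: 9, class: insect, habitat: swamp]: habitat is swamp, satisfies this → In. [mass: 46, age: 25, class: bird, habitat: tundra]: habitat is tundra, does not satisfy this → Out. [mass: 45, age: 2, class: insect, habitat: forest]: habitat is forest, does not satisfy this → Out.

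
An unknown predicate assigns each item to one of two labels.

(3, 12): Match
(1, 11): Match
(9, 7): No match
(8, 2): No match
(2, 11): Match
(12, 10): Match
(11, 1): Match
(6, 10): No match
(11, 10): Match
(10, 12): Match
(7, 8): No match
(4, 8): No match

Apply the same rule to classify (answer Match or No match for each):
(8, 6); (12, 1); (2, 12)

One predicate separates the groups cleanly: max ≥ 11.
No match: (8, 6), since max 8.
Match: (12, 1), since max 12.
Match: (2, 12), since max 12.

No match, Match, Match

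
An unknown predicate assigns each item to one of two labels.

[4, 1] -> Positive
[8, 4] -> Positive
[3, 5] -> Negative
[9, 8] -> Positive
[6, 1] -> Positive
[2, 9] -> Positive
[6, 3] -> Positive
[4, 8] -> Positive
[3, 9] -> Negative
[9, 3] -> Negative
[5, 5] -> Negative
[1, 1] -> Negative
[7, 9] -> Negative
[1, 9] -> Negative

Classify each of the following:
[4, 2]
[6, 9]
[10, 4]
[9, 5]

Positive, Positive, Positive, Negative

The distinguishing property — product is even — holds for all the 'Positive' cases and none of the 'Negative' cases.
[4, 2]: Positive (4·2 = 8). [6, 9]: Positive (6·9 = 54). [10, 4]: Positive (10·4 = 40). [9, 5]: Negative (9·5 = 45).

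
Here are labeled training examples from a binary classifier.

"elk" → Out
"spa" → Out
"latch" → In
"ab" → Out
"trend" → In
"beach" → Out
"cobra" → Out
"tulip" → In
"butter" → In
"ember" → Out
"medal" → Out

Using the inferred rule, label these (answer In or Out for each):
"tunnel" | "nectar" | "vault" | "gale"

In, In, In, Out

Rule: contains 't'. This holds for each 'In' example and fails for each 'Out' one.
"tunnel": has 't', passes → In. "nectar": has 't', passes → In. "vault": has 't', passes → In. "gale": no 't', does not pass → Out.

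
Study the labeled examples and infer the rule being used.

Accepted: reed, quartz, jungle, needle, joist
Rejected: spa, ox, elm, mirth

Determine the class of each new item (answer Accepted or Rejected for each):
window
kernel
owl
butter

All 'Accepted' examples share one property — has ≥ 2 vowels — and every 'Rejected' example lacks it.
window — 2 vowels, hence Accepted.
kernel — 2 vowels, hence Accepted.
owl — 1 vowel, hence Rejected.
butter — 2 vowels, hence Accepted.

Accepted, Accepted, Rejected, Accepted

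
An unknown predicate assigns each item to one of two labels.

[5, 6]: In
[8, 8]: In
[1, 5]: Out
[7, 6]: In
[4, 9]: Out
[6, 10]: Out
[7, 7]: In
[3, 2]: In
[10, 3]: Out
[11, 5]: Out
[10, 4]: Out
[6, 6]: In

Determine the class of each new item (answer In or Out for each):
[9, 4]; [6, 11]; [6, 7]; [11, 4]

Out, Out, In, Out

'In' ⟺ |first − second| ≤ 1.
[9, 4]: |9−4| = 5 — does not fit, so Out.
[6, 11]: |6−11| = 5 — does not fit, so Out.
[6, 7]: |6−7| = 1 — satisfies this, so In.
[11, 4]: |11−4| = 7 — does not fit, so Out.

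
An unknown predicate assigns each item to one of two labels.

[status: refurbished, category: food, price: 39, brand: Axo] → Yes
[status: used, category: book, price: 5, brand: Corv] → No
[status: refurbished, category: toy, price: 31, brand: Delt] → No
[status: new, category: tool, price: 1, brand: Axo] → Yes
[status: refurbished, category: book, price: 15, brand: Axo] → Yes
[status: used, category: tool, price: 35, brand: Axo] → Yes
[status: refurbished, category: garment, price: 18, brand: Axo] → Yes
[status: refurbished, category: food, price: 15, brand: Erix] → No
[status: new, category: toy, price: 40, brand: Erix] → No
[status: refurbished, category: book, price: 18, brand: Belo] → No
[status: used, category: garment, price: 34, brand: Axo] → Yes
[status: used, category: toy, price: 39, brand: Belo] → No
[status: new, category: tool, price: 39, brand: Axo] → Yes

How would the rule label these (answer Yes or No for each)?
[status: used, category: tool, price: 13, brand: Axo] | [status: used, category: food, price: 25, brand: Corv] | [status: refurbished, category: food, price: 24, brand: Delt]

One predicate separates the groups cleanly: brand is Axo.
[status: used, category: tool, price: 13, brand: Axo]: brand is Axo, passes → Yes.
[status: used, category: food, price: 25, brand: Corv]: brand is Corv, fails this test → No.
[status: refurbished, category: food, price: 24, brand: Delt]: brand is Delt, fails this test → No.

Yes, No, No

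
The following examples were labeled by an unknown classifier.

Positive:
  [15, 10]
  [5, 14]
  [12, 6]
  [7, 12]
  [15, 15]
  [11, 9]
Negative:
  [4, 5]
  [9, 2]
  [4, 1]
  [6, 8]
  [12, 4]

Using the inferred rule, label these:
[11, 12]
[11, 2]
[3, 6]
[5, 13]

Positive, Negative, Negative, Positive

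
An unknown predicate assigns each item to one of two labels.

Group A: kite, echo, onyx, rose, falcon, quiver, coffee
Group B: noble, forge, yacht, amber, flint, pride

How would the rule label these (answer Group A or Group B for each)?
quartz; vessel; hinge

Looking at the examples, the only property every 'Group A' case has and every 'Group B' case lacks is: even length.

Group A, Group A, Group B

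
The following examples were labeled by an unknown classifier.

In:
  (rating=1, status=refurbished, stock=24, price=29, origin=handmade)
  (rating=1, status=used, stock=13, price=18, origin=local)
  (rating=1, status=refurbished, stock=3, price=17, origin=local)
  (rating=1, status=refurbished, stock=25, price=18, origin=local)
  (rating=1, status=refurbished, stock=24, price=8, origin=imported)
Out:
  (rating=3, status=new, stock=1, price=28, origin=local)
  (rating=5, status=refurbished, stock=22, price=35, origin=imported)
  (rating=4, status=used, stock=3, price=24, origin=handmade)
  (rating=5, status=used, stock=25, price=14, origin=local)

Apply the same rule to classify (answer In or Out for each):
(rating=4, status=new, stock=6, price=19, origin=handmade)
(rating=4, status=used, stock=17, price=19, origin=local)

Out, Out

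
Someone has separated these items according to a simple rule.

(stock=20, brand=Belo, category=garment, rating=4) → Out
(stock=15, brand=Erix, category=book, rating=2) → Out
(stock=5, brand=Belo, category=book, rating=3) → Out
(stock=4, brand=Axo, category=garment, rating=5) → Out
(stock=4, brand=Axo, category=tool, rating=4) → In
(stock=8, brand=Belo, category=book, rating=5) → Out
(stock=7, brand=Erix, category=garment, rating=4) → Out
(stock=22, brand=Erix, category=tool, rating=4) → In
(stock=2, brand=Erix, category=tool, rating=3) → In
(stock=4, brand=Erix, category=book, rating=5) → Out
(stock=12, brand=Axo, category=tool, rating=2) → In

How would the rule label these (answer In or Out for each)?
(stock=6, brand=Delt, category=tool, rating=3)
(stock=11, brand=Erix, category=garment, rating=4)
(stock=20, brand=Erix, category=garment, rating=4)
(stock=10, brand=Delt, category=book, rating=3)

One predicate separates the groups cleanly: category is tool.
(stock=6, brand=Delt, category=tool, rating=3) → category is tool → In.
(stock=11, brand=Erix, category=garment, rating=4) → category is garment → Out.
(stock=20, brand=Erix, category=garment, rating=4) → category is garment → Out.
(stock=10, brand=Delt, category=book, rating=3) → category is book → Out.

In, Out, Out, Out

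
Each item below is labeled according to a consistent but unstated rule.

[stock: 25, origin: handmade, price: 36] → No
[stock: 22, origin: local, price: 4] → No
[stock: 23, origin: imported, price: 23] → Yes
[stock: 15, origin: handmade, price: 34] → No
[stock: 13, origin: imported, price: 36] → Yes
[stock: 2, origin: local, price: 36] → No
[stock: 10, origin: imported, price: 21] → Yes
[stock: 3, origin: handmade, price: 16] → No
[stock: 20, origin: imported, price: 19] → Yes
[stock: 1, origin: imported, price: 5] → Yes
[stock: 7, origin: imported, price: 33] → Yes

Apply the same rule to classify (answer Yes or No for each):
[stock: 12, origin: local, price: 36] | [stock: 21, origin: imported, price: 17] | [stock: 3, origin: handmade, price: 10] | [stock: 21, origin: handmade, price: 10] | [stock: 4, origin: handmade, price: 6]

No, Yes, No, No, No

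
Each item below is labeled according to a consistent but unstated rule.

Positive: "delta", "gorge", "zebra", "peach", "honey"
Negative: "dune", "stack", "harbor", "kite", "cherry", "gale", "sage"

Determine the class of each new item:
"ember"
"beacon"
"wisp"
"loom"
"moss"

Rule: odd length AND contains 'e'. This holds for each 'Positive' example and fails for each 'Negative' one.
"ember": length 5, has 'e', meets the rule → Positive. "beacon": length 6, has 'e', doesn't match → Negative. "wisp": length 4, no 'e', doesn't match → Negative. "loom": length 4, no 'e', doesn't match → Negative. "moss": length 4, no 'e', doesn't match → Negative.

Positive, Negative, Negative, Negative, Negative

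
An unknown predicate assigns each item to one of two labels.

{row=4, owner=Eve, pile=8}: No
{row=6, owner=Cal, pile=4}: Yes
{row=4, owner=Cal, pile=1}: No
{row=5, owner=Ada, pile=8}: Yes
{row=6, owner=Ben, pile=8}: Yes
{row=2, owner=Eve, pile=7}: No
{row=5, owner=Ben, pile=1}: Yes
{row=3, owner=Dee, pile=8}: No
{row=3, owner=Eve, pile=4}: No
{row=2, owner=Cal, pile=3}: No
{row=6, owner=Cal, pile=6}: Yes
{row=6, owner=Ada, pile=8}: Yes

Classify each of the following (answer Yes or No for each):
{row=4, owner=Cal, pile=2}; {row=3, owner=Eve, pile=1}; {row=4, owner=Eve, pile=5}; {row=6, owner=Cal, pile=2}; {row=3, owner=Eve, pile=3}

No, No, No, Yes, No

The classifier is using: row ≥ 5.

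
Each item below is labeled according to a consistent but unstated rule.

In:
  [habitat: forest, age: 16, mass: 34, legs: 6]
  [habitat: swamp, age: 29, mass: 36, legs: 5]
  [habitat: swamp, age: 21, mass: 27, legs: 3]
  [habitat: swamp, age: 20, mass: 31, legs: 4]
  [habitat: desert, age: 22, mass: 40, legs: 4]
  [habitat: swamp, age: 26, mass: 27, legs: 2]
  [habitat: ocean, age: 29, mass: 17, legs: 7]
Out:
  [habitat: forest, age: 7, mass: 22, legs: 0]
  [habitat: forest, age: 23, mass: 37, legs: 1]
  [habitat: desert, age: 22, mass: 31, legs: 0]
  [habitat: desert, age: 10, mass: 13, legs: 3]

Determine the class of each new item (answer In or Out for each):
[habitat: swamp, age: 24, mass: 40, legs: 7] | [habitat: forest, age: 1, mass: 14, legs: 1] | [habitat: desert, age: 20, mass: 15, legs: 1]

In, Out, Out

Rule: legs ≥ 2 AND age ≥ 16. This holds for each 'In' example and fails for each 'Out' one.
[habitat: swamp, age: 24, mass: 40, legs: 7]: legs = 7, age = 24, qualifies → In.
[habitat: forest, age: 1, mass: 14, legs: 1]: legs = 1, age = 1, does not fit → Out.
[habitat: desert, age: 20, mass: 15, legs: 1]: legs = 1, age = 20, does not fit → Out.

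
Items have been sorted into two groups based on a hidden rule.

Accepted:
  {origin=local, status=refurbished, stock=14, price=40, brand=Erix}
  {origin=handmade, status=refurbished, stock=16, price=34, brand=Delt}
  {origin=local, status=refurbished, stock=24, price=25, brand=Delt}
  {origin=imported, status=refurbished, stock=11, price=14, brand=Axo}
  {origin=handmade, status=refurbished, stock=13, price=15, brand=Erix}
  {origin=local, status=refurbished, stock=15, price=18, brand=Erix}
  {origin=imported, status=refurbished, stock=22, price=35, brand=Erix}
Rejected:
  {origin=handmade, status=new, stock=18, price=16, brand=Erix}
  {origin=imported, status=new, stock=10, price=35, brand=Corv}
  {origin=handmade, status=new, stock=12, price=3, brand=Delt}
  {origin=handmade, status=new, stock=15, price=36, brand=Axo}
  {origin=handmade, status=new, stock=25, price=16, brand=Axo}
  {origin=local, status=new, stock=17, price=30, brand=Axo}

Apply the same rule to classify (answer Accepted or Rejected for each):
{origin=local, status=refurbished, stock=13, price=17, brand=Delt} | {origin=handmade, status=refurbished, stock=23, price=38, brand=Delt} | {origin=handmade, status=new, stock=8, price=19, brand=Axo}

Accepted, Accepted, Rejected

The simplest hypothesis consistent with all the labels is: status is refurbished.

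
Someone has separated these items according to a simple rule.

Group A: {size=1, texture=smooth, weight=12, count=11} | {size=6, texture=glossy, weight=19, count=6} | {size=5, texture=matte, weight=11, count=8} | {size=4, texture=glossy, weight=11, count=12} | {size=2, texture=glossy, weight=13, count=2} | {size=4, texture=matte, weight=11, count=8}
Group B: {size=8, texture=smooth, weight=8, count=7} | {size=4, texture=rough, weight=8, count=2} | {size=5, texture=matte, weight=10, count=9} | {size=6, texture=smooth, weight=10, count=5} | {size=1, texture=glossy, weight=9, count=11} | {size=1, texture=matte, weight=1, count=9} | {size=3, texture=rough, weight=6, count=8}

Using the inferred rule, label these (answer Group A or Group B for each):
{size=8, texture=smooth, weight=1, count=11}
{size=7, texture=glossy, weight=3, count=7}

Every 'Group A' example satisfies: weight ≥ 11. None of the 'Group B' examples do.
{size=8, texture=smooth, weight=1, count=11}: weight = 1, fails this test → Group B. {size=7, texture=glossy, weight=3, count=7}: weight = 3, fails this test → Group B.

Group B, Group B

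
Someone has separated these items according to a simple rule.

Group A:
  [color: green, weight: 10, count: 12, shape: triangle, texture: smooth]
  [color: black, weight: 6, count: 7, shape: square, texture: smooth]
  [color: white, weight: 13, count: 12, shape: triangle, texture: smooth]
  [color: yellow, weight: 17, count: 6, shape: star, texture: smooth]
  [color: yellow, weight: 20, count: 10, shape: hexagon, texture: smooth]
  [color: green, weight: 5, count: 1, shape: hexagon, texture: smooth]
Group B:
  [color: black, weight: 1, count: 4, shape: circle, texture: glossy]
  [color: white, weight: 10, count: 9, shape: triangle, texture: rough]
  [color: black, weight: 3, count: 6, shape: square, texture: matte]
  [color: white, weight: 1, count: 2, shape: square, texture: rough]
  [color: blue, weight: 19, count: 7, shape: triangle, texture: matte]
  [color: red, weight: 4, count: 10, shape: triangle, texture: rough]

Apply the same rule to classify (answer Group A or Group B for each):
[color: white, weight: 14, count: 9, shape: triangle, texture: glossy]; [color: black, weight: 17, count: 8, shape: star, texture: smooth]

Group B, Group A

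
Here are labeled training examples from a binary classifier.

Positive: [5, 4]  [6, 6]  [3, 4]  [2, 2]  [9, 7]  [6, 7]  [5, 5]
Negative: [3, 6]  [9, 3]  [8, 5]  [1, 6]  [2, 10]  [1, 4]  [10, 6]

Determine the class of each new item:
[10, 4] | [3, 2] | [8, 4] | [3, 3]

'Positive' ⟺ |first − second| ≤ 2.

Negative, Positive, Negative, Positive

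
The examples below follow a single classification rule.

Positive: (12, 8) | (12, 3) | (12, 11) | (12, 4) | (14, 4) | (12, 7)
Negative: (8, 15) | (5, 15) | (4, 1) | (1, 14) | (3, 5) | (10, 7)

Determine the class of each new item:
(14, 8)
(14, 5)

Positive, Positive

A rule that fits every label: first ≥ 11 — true of each 'Positive' example, false of each 'Negative' one.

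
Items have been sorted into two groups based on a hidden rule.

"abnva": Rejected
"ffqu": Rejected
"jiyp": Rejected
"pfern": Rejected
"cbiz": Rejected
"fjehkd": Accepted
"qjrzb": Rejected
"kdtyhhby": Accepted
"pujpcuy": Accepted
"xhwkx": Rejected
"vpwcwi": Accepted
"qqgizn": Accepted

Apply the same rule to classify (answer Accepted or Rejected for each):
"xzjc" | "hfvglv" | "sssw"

The rule appears to be: length ≥ 6.
"xzjc" — length 4, hence Rejected. "hfvglv" — length 6, hence Accepted. "sssw" — length 4, hence Rejected.

Rejected, Accepted, Rejected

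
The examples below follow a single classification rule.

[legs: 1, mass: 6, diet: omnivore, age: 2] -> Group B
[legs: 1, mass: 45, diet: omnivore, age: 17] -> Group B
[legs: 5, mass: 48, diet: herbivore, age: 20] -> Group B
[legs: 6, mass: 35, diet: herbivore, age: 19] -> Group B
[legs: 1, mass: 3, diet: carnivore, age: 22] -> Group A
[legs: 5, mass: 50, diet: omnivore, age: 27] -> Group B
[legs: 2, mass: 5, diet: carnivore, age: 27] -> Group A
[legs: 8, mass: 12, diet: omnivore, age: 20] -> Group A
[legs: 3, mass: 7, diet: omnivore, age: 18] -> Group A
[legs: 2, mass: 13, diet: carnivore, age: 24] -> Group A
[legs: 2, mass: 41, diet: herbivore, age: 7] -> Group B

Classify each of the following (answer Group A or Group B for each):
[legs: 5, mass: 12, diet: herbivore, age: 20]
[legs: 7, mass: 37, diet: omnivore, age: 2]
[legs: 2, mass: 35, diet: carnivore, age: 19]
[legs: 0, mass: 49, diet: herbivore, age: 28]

The simplest hypothesis consistent with all the labels is: age ≥ 7 AND mass ≤ 13.

Group A, Group B, Group B, Group B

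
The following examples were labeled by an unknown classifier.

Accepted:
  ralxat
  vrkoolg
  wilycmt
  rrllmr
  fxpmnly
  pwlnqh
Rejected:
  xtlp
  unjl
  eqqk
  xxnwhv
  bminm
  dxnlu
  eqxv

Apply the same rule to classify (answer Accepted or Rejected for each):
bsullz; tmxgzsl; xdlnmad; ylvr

Accepted, Accepted, Accepted, Rejected

Rule: length ≥ 6 AND contains 'l'. This holds for each 'Accepted' example and fails for each 'Rejected' one.
bsullz — length 6, has 'l', hence Accepted.
tmxgzsl — length 7, has 'l', hence Accepted.
xdlnmad — length 7, has 'l', hence Accepted.
ylvr — length 4, has 'l', hence Rejected.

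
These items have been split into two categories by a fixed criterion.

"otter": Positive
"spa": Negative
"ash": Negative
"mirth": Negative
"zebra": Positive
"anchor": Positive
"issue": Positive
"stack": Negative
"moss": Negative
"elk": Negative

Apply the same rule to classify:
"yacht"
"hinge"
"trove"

Negative, Positive, Positive

The simplest hypothesis consistent with all the labels is: has ≥ 2 vowels.
"yacht": Negative (1 vowel).
"hinge": Positive (2 vowels).
"trove": Positive (2 vowels).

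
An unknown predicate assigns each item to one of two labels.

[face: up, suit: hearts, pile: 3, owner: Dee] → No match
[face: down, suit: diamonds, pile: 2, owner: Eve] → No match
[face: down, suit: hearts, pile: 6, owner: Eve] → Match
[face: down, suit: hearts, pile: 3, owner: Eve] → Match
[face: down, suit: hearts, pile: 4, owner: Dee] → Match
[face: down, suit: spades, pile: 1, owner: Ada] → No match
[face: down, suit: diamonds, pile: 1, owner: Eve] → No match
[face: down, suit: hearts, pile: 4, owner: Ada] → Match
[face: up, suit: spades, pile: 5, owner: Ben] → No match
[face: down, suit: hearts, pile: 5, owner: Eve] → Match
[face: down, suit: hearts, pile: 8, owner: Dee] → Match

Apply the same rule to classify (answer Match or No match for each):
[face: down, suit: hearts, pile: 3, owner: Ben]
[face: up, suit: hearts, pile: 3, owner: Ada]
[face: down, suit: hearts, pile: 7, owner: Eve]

A rule that fits every label: suit is hearts AND face is down — true of each 'Match' example, false of each 'No match' one.
[face: down, suit: hearts, pile: 3, owner: Ben]: Match (suit is hearts, face is down).
[face: up, suit: hearts, pile: 3, owner: Ada]: No match (suit is hearts, face is up).
[face: down, suit: hearts, pile: 7, owner: Eve]: Match (suit is hearts, face is down).

Match, No match, Match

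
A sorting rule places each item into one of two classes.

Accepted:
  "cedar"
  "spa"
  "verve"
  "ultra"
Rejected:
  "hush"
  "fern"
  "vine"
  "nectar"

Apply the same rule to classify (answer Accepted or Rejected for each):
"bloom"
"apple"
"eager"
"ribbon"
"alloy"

Accepted, Accepted, Accepted, Rejected, Accepted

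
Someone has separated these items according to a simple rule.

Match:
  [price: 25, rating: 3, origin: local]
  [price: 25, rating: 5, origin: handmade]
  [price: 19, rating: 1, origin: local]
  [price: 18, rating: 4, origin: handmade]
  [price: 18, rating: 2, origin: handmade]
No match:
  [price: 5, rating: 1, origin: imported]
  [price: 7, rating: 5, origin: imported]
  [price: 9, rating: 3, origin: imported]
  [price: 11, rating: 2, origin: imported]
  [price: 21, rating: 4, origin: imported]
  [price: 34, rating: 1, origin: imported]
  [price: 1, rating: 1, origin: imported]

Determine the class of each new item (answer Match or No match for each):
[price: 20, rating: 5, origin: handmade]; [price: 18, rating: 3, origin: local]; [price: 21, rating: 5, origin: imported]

Match, Match, No match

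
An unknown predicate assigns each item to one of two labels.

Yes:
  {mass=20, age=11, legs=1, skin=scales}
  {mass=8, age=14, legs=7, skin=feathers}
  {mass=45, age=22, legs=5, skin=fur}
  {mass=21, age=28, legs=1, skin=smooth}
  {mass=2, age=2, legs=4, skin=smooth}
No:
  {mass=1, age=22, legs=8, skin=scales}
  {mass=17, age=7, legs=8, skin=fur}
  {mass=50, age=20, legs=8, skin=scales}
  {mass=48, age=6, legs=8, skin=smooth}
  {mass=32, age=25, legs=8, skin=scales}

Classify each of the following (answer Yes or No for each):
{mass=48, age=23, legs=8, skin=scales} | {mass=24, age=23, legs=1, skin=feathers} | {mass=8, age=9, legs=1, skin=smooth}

A rule that fits every label: legs ≤ 7 — true of each 'Yes' example, false of each 'No' one.

No, Yes, Yes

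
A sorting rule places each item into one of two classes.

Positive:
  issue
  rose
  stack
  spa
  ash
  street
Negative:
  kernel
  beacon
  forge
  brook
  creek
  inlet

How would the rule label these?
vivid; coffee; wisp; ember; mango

Negative, Negative, Positive, Negative, Negative

Rule: contains 's'. This holds for each 'Positive' example and fails for each 'Negative' one.
vivid: no 's', lacks this property → Negative. coffee: no 's', lacks this property → Negative. wisp: has 's', matches → Positive. ember: no 's', lacks this property → Negative. mango: no 's', lacks this property → Negative.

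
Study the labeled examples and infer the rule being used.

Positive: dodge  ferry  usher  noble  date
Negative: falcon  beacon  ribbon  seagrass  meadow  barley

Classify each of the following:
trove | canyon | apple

The simplest hypothesis consistent with all the labels is: length ≤ 5.
trove: Positive (length 5). canyon: Negative (length 6). apple: Positive (length 5).

Positive, Negative, Positive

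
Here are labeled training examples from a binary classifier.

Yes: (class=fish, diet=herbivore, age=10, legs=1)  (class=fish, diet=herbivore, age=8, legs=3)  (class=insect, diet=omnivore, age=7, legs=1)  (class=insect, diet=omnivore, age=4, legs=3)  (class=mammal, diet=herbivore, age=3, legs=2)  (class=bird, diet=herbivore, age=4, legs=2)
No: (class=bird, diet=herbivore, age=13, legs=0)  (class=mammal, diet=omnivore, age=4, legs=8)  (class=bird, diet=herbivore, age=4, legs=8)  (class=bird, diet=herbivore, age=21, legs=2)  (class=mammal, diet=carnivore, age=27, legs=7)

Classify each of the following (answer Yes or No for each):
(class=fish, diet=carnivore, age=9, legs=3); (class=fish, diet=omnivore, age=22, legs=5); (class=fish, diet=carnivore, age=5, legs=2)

Yes, No, Yes

The pattern is that an item is 'Yes' exactly when: legs ≤ 3 AND age ≤ 10.
(class=fish, diet=carnivore, age=9, legs=3): Yes (legs = 3, age = 9).
(class=fish, diet=omnivore, age=22, legs=5): No (legs = 5, age = 22).
(class=fish, diet=carnivore, age=5, legs=2): Yes (legs = 2, age = 5).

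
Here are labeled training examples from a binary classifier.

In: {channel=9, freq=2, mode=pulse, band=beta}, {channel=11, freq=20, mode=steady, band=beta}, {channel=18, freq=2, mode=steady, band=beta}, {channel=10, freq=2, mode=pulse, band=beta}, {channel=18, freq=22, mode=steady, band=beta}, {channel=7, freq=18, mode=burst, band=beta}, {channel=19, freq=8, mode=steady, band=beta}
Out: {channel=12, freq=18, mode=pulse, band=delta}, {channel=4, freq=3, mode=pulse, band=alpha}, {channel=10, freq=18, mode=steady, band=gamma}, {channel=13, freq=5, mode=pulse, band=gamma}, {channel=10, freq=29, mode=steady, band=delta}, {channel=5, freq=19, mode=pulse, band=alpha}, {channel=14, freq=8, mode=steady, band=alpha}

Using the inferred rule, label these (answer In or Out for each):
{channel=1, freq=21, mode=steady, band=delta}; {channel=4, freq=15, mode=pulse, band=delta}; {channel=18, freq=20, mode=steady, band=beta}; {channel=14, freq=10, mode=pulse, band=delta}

Out, Out, In, Out

Looking at the examples, the only property every 'In' case has and every 'Out' case lacks is: band is beta.
{channel=1, freq=21, mode=steady, band=delta}: band is delta — lacks this property, so Out.
{channel=4, freq=15, mode=pulse, band=delta}: band is delta — lacks this property, so Out.
{channel=18, freq=20, mode=steady, band=beta}: band is beta — passes, so In.
{channel=14, freq=10, mode=pulse, band=delta}: band is delta — lacks this property, so Out.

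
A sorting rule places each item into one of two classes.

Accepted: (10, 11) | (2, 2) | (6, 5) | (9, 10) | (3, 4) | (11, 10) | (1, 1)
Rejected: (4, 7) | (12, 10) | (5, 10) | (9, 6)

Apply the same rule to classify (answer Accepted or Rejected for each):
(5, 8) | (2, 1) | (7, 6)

'Accepted' ⟺ |first − second| ≤ 1.
(5, 8): Rejected (|5−8| = 3). (2, 1): Accepted (|2−1| = 1). (7, 6): Accepted (|7−6| = 1).

Rejected, Accepted, Accepted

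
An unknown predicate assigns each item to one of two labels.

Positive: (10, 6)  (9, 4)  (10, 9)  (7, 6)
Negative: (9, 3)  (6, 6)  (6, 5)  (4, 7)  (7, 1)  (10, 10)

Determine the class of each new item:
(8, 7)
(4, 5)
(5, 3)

Positive, Negative, Negative

The common property of the 'Positive' items is: first > second AND sum ≥ 13. No 'Negative' item has it.
(8, 7): Positive (8 > 7, 8+7 = 15).
(4, 5): Negative (4 < 5, 4+5 = 9).
(5, 3): Negative (5 > 3, 5+3 = 8).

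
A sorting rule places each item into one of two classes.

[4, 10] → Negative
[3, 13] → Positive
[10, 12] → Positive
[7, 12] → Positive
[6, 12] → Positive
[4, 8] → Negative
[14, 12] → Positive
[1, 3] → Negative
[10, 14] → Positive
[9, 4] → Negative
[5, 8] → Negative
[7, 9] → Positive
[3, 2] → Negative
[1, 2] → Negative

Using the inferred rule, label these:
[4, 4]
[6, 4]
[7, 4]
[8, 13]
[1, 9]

The simplest hypothesis consistent with all the labels is: sum ≥ 16.
[4, 4]: 4+4 = 8 — doesn't match, so Negative.
[6, 4]: 6+4 = 10 — doesn't match, so Negative.
[7, 4]: 7+4 = 11 — doesn't match, so Negative.
[8, 13]: 8+13 = 21 — passes, so Positive.
[1, 9]: 1+9 = 10 — doesn't match, so Negative.

Negative, Negative, Negative, Positive, Negative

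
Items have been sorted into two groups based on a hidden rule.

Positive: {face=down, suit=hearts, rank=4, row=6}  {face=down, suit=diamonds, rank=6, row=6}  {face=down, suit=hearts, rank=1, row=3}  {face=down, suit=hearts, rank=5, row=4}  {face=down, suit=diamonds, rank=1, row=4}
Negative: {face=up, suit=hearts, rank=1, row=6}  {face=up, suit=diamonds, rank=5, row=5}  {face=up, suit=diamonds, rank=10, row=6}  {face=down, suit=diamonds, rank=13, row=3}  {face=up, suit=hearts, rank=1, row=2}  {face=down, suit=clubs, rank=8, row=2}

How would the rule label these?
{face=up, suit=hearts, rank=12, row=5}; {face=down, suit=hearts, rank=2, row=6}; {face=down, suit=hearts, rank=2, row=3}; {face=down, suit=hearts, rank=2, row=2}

Negative, Positive, Positive, Positive

Every 'Positive' example satisfies: face is down AND rank ≤ 6. None of the 'Negative' examples do.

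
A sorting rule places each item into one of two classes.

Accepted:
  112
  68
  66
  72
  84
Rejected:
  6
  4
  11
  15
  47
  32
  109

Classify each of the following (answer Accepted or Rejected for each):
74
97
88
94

Rule: even AND at least 47. This holds for each 'Accepted' example and fails for each 'Rejected' one.
74: 74 is even, 74 ≥ 47 — matches, so Accepted.
97: 97 is odd, 97 ≥ 47 — fails this test, so Rejected.
88: 88 is even, 88 ≥ 47 — matches, so Accepted.
94: 94 is even, 94 ≥ 47 — matches, so Accepted.

Accepted, Rejected, Accepted, Accepted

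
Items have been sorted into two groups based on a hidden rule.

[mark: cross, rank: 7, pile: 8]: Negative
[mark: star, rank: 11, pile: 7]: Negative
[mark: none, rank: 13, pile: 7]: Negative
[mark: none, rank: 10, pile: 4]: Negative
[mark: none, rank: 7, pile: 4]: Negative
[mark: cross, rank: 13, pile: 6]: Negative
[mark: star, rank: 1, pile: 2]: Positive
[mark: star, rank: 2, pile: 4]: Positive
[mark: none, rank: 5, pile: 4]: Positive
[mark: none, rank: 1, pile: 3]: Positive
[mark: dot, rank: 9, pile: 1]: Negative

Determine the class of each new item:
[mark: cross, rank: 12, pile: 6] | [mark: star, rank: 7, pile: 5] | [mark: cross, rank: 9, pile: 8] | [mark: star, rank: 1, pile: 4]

Negative, Negative, Negative, Positive

The pattern is that an item is 'Positive' exactly when: rank ≤ 5.
[mark: cross, rank: 12, pile: 6]: rank = 12, does not fit → Negative.
[mark: star, rank: 7, pile: 5]: rank = 7, does not fit → Negative.
[mark: cross, rank: 9, pile: 8]: rank = 9, does not fit → Negative.
[mark: star, rank: 1, pile: 4]: rank = 1, qualifies → Positive.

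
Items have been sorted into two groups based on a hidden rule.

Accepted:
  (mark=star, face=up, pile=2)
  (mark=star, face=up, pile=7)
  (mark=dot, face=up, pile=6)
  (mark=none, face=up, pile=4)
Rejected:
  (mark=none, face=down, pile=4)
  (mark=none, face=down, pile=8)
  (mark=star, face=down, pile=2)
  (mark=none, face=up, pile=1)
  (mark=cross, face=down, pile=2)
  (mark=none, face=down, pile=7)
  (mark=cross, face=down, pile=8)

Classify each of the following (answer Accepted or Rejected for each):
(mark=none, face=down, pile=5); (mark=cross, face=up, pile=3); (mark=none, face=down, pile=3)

Rejected, Accepted, Rejected

The common property of the 'Accepted' items is: face is up AND pile ≥ 2. No 'Rejected' item has it.
(mark=none, face=down, pile=5) → face is down, pile = 5 → Rejected. (mark=cross, face=up, pile=3) → face is up, pile = 3 → Accepted. (mark=none, face=down, pile=3) → face is down, pile = 3 → Rejected.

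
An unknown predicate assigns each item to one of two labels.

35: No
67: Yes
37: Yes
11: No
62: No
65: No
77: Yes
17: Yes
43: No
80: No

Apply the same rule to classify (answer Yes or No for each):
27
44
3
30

Yes, No, No, No

The rule appears to be: ends in digit 7.
27: last digit 7 — fits, so Yes.
44: last digit 4 — doesn't qualify, so No.
3: last digit 3 — doesn't qualify, so No.
30: last digit 0 — doesn't qualify, so No.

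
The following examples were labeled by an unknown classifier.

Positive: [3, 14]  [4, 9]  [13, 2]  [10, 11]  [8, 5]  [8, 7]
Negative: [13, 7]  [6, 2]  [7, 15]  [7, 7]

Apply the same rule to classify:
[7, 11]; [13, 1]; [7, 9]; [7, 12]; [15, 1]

Negative, Negative, Negative, Positive, Negative

A rule that fits every label: sum is odd — true of each 'Positive' example, false of each 'Negative' one.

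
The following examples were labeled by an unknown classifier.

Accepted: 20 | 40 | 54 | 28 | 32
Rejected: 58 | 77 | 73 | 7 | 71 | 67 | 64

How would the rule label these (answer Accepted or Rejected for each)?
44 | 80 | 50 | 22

A rule that fits every label: even AND at most 54 — true of each 'Accepted' example, false of each 'Rejected' one.
Accepted: 44, since 44 is even, 44 ≤ 54. Rejected: 80, since 80 is even, 80 > 54. Accepted: 50, since 50 is even, 50 ≤ 54. Accepted: 22, since 22 is even, 22 ≤ 54.

Accepted, Rejected, Accepted, Accepted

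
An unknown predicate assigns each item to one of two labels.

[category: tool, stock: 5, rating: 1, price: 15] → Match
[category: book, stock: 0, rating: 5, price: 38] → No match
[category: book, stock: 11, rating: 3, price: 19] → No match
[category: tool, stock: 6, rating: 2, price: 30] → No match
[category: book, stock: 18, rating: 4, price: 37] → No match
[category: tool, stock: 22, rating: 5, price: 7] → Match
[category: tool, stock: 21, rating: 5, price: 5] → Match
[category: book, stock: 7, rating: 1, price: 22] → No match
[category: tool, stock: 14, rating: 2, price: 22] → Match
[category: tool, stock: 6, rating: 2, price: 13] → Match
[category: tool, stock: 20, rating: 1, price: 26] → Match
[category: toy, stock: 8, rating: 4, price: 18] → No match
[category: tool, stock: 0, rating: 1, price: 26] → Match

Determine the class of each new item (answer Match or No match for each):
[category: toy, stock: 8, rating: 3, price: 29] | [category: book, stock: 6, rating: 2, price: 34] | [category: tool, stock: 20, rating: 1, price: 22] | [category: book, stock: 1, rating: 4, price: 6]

The classifier is using: category is tool AND price ≤ 26.
[category: toy, stock: 8, rating: 3, price: 29] — category is toy, price = 29, hence No match.
[category: book, stock: 6, rating: 2, price: 34] — category is book, price = 34, hence No match.
[category: tool, stock: 20, rating: 1, price: 22] — category is tool, price = 22, hence Match.
[category: book, stock: 1, rating: 4, price: 6] — category is book, price = 6, hence No match.

No match, No match, Match, No match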